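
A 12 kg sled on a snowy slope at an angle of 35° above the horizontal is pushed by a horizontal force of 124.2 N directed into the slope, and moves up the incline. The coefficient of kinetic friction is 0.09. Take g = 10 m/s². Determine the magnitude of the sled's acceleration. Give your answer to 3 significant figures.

1.47 m/s²

The horizontal push has components F cos 35° = 124.2 × 0.8192 = 101.745 N up the incline and F sin 35° = 124.2 × 0.5736 = 71.241 N pressing into the surface.
The normal force is therefore N = mg cos 35° + F sin 35° = 98.304 + 71.241 = 169.545 N, and kinetic friction down the slope is μN = 0.09 × 169.545 = 15.259 N.
Along the incline: F cos 35° − mg sin 35° − μN = ma, so 101.745 − 68.832 − 15.259 = 12 a, giving a = 1.4712 m/s².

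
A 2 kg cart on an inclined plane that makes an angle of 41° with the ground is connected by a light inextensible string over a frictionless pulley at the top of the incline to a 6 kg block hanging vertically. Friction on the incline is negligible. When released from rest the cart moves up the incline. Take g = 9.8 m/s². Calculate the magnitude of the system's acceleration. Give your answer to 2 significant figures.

For the cart on the incline: the weight component along the slope is m₁g sin 41° = 2 × 9.8 × 0.6561 = 12.860 N and the normal force is N = m₁g cos 41° = 14.792 N.
Newton's second law for the cart (up-slope positive): T − 12.860 = 2 a. For the hanging block (downward positive): 6 × 9.8 − T = 6 a.
Adding the two equations eliminates T: 45.940 = 8 a, so a = 5.7425 m/s².

5.7 m/s²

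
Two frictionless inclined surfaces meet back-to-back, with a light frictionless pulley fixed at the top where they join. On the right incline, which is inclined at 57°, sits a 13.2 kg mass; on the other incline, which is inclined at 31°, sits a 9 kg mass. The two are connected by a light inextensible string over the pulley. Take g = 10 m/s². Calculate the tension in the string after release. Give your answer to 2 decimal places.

Resolve each weight along its own incline: the 13.2 kg mass has component 13.2 × 10 × sin 57° = 110.705 N down its slope, and the 9 kg mass has 9 × 10 × sin 31° = 46.353 N down its slope.
The 13.2 kg side's 110.705 N exceeds the other side's 46.353 N, so that mass slides down and the 9 kg mass slides up. Taking that direction as positive, Newton's second law for the whole system gives 110.705 − 46.353 = (13.2 + 9) a, so a = 64.352 / 22.2 = 2.8987 m/s².
For the 9 kg mass (up-slope positive): T − 46.353 = 9 × 2.8987, so T = 72.441 N.

72.44 N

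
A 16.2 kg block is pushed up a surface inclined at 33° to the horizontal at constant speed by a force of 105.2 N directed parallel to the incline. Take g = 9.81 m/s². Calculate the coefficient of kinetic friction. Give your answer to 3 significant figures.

At constant speed ΣF = 0 along the incline. The applied 105.2 N acts up the slope; the weight component mg sin 33° = 86.555 N and kinetic friction μN both act down the slope.
So 105.2 = 86.555 + μ × 133.283, giving μ = (105.2 − 86.555) / 133.283 = 0.1399.

0.140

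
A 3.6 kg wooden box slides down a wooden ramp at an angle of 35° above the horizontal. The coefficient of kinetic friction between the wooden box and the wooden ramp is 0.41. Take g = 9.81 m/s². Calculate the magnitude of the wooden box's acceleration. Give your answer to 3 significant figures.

Resolving the weight along the incline: the component pulling the wooden box down the slope is mg sin 35° = 3.6 × 9.81 × 0.5736 = 20.257 N, and the normal force is N = mg cos 35° = 3.6 × 9.81 × 0.8192 = 28.931 N.
Kinetic friction acts up the slope with magnitude f = μN = 0.41 × 28.931 = 11.862 N.
Net force along the incline is 20.257 − 11.862 = 8.395 N, so a = 8.395 / 3.6 = 2.3319 m/s².

2.33 m/s²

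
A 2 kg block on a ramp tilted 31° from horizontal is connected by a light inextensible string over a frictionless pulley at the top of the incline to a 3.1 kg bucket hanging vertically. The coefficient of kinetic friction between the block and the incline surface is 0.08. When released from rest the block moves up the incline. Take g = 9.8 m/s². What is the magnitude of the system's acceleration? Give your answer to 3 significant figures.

For the block on the incline: the weight component along the slope is m₁g sin 31° = 2 × 9.8 × 0.5150 = 10.094 N and the normal force is N = m₁g cos 31° = 16.800 N.
Kinetic friction opposes the block's motion up the incline: f = μN = 0.08 × 16.800 = 1.344 N acting down the slope.
Newton's second law for the block (up-slope positive): T − 10.094 − 1.344 = 2 a. For the hanging bucket (downward positive): 3.1 × 9.8 − T = 3.1 a.
Adding the two equations eliminates T: 18.942 = 5.1 a, so a = 3.7141 m/s².

3.71 m/s²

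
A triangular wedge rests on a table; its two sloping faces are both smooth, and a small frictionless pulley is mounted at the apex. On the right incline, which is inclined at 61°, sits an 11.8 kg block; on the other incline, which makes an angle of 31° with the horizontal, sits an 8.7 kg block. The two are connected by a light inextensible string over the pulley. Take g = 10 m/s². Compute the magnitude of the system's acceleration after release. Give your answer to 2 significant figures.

Resolve each weight along its own incline: the 11.8 kg mass has component 11.8 × 10 × sin 61° = 103.205 N down its slope, and the 8.7 kg mass has 8.7 × 10 × sin 31° = 44.808 N down its slope.
The 11.8 kg side's 103.205 N exceeds the other side's 44.808 N, so that mass slides down and the 8.7 kg mass slides up. Taking that direction as positive, Newton's second law for the whole system gives 103.205 − 44.808 = (11.8 + 8.7) a, so a = 58.397 / 20.5 = 2.8486 m/s².

2.8 m/s²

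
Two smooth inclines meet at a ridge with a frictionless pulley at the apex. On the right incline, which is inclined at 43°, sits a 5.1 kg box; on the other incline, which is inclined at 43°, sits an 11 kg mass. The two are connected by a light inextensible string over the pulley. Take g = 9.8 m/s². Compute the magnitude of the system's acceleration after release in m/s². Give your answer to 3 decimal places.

Resolve each weight along its own incline: the 5.1 kg mass has component 5.1 × 9.8 × sin 43° = 34.086 N down its slope, and the 11 kg mass has 11 × 9.8 × sin 43° = 73.519 N down its slope.
The 11 kg side's 73.519 N exceeds the other side's 34.086 N, so that mass slides down and the 5.1 kg mass slides up. Taking that direction as positive, Newton's second law for the whole system gives 73.519 − 34.086 = (5.1 + 11) a, so a = 39.433 / 16.1 = 2.4493 m/s².

2.449 m/s²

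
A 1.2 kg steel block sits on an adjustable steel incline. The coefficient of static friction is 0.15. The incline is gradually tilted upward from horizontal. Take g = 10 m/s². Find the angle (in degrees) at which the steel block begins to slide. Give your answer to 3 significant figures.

8.53°

At the threshold of sliding, static friction is at its maximum μ_s N and exactly balances the weight component along the incline: mg sin θ = μ_s mg cos θ.
Hence tan θ = μ_s = 0.15, so θ = arctan(0.15) = 8.5308°.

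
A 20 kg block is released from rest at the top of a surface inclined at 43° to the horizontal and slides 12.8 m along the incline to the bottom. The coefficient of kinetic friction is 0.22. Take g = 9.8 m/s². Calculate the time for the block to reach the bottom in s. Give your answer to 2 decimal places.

2.24 s

The weight component along the incline is mg sin 43° = 133.672 N and the normal force is N = mg cos 43° = 143.345 N.
Friction up the slope is f = μN = 0.22 × 143.345 = 31.536 N, so the net downslope force is 133.672 − 31.536 = 102.136 N and a = 102.136 / 20 = 5.1068 m/s².
Starting from rest, L = ½at², so t = √(2L/a) = √(2 × 12.8 / 5.1068) = 2.2390 s.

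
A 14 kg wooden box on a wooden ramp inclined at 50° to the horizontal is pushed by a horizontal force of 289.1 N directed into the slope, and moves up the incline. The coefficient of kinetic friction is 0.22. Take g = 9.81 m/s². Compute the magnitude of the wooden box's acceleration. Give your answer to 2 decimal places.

The horizontal push has components F cos 50° = 289.1 × 0.6428 = 185.833 N up the incline and F sin 50° = 289.1 × 0.7660 = 221.451 N pressing into the surface.
The normal force is therefore N = mg cos 50° + F sin 50° = 88.282 + 221.451 = 309.733 N, and kinetic friction down the slope is μN = 0.22 × 309.733 = 68.141 N.
Along the incline: F cos 50° − mg sin 50° − μN = ma, so 185.833 − 105.202 − 68.141 = 14 a, giving a = 0.8921 m/s².

0.89 m/s²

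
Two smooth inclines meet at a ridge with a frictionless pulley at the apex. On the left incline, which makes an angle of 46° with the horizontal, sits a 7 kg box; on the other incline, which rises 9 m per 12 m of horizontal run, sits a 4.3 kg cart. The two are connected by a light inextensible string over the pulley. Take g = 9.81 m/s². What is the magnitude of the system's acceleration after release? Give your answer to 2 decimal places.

Resolve each weight along its own incline: the 7 kg mass has component 7 × 9.81 × sin 46° = 49.397 N down its slope, and the 4.3 kg mass has 4.3 × 9.81 × sin 36.87° = 25.310 N down its slope.
The 7 kg side's 49.397 N exceeds the other side's 25.310 N, so that mass slides down and the 4.3 kg mass slides up. Taking that direction as positive, Newton's second law for the whole system gives 49.397 − 25.310 = (7 + 4.3) a, so a = 24.087 / 11.3 = 2.1316 m/s².

2.13 m/s²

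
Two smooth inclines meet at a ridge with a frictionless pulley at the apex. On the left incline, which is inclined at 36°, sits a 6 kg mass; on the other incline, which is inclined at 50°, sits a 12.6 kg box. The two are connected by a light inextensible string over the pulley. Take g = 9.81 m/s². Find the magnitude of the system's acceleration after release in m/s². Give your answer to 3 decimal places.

Resolve each weight along its own incline: the 6 kg mass has component 6 × 9.81 × sin 36° = 34.597 N down its slope, and the 12.6 kg mass has 12.6 × 9.81 × sin 50° = 94.688 N down its slope.
The 12.6 kg side's 94.688 N exceeds the other side's 34.597 N, so that mass slides down and the 6 kg mass slides up. Taking that direction as positive, Newton's second law for the whole system gives 94.688 − 34.597 = (6 + 12.6) a, so a = 60.091 / 18.6 = 3.2307 m/s².

3.231 m/s²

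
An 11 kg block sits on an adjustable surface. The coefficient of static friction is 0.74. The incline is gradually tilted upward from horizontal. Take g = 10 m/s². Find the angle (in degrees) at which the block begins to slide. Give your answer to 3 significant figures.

36.5°

At the threshold of sliding, static friction is at its maximum μ_s N and exactly balances the weight component along the incline: mg sin θ = μ_s mg cos θ.
Hence tan θ = μ_s = 0.74, so θ = arctan(0.74) = 36.5014°.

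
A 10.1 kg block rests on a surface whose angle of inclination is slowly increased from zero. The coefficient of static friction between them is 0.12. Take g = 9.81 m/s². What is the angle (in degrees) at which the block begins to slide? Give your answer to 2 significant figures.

6.8°

At the threshold of sliding, static friction is at its maximum μ_s N and exactly balances the weight component along the incline: mg sin θ = μ_s mg cos θ.
Hence tan θ = μ_s = 0.12, so θ = arctan(0.12) = 6.8428°.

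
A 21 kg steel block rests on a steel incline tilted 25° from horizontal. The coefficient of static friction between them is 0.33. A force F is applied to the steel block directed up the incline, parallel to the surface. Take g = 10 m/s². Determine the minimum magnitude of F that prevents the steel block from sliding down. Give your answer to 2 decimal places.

25.94 N

The normal force is N = mg cos 25° = 190.325 N. With F at its minimum the steel block is on the verge of sliding down, so static friction is at its maximum μ_s N = 0.33 × 190.325 = 62.807 N and acts up the slope.
Equilibrium along the incline: F + μ_s N = mg sin 25°, so F = 88.750 − 62.807 = 25.943 N.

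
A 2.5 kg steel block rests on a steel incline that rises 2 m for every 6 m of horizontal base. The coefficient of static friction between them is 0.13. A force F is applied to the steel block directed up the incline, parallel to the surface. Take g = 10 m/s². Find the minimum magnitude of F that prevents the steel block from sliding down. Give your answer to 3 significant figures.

4.82 N

The normal force is N = mg cos 18.43° = 23.717 N. With F at its minimum the steel block is on the verge of sliding down, so static friction is at its maximum μ_s N = 0.13 × 23.717 = 3.083 N and acts up the slope.
Equilibrium along the incline: F + μ_s N = mg sin 18.43°, so F = 7.906 − 3.083 = 4.823 N.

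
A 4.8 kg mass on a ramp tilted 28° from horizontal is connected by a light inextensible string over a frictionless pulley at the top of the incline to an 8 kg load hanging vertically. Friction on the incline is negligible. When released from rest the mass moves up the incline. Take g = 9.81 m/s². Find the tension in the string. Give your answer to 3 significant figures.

43.2 N

For the mass on the incline: the weight component along the slope is m₁g sin 28° = 4.8 × 9.81 × 0.4695 = 22.108 N and the normal force is N = m₁g cos 28° = 41.576 N.
Newton's second law for the mass (up-slope positive): T − 22.108 = 4.8 a. For the hanging load (downward positive): 8 × 9.81 − T = 8 a.
Adding the two equations eliminates T: 56.372 = 12.8 a, so a = 4.4041 m/s².
Then from the hanging load's equation, T = 8 × (9.81 − 4.4041) = 43.247 N.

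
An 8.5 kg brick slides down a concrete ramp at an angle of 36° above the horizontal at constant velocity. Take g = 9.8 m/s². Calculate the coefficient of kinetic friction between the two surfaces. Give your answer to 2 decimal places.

0.73

At constant velocity the net force along the incline is zero: mg sin 36° = μ mg cos 36°.
So μ = tan 36° = 0.5878 / 0.8090 = 0.7266.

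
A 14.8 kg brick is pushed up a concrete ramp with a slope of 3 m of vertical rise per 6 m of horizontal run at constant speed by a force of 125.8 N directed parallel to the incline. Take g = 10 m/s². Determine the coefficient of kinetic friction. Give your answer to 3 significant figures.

At constant speed ΣF = 0 along the incline. The applied 125.8 N acts up the slope; the weight component mg sin 26.57° = 66.188 N and kinetic friction μN both act down the slope.
So 125.8 = 66.188 + μ × 132.375, giving μ = (125.8 − 66.188) / 132.375 = 0.4503.

0.450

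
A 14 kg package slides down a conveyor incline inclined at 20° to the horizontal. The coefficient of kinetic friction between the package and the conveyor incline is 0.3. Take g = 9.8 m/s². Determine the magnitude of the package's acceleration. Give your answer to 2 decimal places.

0.59 m/s²

Resolving the weight along the incline: the component pulling the package down the slope is mg sin 20° = 14 × 9.8 × 0.3420 = 46.922 N, and the normal force is N = mg cos 20° = 14 × 9.8 × 0.9397 = 128.927 N.
Kinetic friction acts up the slope with magnitude f = μN = 0.3 × 128.927 = 38.678 N.
Net force along the incline is 46.922 − 38.678 = 8.244 N, so a = 8.244 / 14 = 0.5889 m/s².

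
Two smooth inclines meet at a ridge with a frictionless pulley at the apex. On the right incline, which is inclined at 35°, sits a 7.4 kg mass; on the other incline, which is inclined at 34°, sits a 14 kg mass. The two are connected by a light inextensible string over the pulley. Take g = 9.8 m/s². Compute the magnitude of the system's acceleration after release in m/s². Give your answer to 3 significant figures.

Resolve each weight along its own incline: the 7.4 kg mass has component 7.4 × 9.8 × sin 35° = 41.596 N down its slope, and the 14 kg mass has 14 × 9.8 × sin 34° = 76.721 N down its slope.
The 14 kg side's 76.721 N exceeds the other side's 41.596 N, so that mass slides down and the 7.4 kg mass slides up. Taking that direction as positive, Newton's second law for the whole system gives 76.721 − 41.596 = (7.4 + 14) a, so a = 35.125 / 21.4 = 1.6414 m/s².

1.64 m/s²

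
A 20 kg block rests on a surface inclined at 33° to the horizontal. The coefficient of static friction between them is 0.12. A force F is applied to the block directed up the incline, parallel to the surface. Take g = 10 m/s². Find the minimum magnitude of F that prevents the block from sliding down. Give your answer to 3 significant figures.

The normal force is N = mg cos 33° = 167.734 N. With F at its minimum the block is on the verge of sliding down, so static friction is at its maximum μ_s N = 0.12 × 167.734 = 20.128 N and acts up the slope.
Equilibrium along the incline: F + μ_s N = mg sin 33°, so F = 108.928 − 20.128 = 88.800 N.

88.8 N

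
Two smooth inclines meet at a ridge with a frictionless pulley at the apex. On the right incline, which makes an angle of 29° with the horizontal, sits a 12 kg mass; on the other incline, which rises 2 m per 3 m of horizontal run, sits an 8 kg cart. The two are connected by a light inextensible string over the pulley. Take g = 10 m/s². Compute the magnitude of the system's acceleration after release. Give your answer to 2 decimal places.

0.69 m/s²

Resolve each weight along its own incline: the 12 kg mass has component 12 × 10 × sin 29° = 58.177 N down its slope, and the 8 kg mass has 8 × 10 × sin 33.69° = 44.376 N down its slope.
The 12 kg side's 58.177 N exceeds the other side's 44.376 N, so that mass slides down and the 8 kg mass slides up. Taking that direction as positive, Newton's second law for the whole system gives 58.177 − 44.376 = (12 + 8) a, so a = 13.801 / 20 = 0.6901 m/s².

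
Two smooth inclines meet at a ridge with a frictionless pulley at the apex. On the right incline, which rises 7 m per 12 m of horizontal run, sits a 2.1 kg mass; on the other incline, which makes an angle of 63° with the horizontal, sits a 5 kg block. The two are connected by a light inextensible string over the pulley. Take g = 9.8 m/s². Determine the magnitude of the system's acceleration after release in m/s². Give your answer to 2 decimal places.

4.69 m/s²

Resolve each weight along its own incline: the 2.1 kg mass has component 2.1 × 9.8 × sin 30.26° = 10.370 N down its slope, and the 5 kg mass has 5 × 9.8 × sin 63° = 43.659 N down its slope.
The 5 kg side's 43.659 N exceeds the other side's 10.370 N, so that mass slides down and the 2.1 kg mass slides up. Taking that direction as positive, Newton's second law for the whole system gives 43.659 − 10.370 = (2.1 + 5) a, so a = 33.289 / 7.1 = 4.6886 m/s².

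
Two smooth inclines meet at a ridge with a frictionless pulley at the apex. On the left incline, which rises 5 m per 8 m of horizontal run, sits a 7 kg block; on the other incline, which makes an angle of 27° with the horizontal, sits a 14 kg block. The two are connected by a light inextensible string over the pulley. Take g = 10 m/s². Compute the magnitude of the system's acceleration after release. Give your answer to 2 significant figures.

Resolve each weight along its own incline: the 7 kg mass has component 7 × 10 × sin 32.01° = 37.100 N down its slope, and the 14 kg mass has 14 × 10 × sin 27° = 63.559 N down its slope.
The 14 kg side's 63.559 N exceeds the other side's 37.100 N, so that mass slides down and the 7 kg mass slides up. Taking that direction as positive, Newton's second law for the whole system gives 63.559 − 37.100 = (7 + 14) a, so a = 26.459 / 21 = 1.2600 m/s².

1.3 m/s²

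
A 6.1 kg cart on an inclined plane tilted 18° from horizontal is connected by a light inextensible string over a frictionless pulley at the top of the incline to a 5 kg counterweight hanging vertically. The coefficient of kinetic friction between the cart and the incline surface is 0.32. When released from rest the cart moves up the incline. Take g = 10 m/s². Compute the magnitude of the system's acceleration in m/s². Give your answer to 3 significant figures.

For the cart on the incline: the weight component along the slope is m₁g sin 18° = 6.1 × 10 × 0.3090 = 18.849 N and the normal force is N = m₁g cos 18° = 58.014 N.
Kinetic friction opposes the cart's motion up the incline: f = μN = 0.32 × 58.014 = 18.564 N acting down the slope.
Newton's second law for the cart (up-slope positive): T − 18.849 − 18.564 = 6.1 a. For the hanging counterweight (downward positive): 5 × 10 − T = 5 a.
Adding the two equations eliminates T: 12.587 = 11.1 a, so a = 1.1340 m/s².

1.13 m/s²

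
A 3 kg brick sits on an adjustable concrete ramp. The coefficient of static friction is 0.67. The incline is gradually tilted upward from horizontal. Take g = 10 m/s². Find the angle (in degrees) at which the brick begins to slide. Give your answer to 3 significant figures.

33.8°

At the threshold of sliding, static friction is at its maximum μ_s N and exactly balances the weight component along the incline: mg sin θ = μ_s mg cos θ.
Hence tan θ = μ_s = 0.67, so θ = arctan(0.67) = 33.8221°.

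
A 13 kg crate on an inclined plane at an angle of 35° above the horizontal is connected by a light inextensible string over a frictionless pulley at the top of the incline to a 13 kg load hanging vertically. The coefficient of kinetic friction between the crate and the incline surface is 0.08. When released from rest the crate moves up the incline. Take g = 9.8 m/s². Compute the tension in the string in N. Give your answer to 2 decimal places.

For the crate on the incline: the weight component along the slope is m₁g sin 35° = 13 × 9.8 × 0.5736 = 73.077 N and the normal force is N = m₁g cos 35° = 104.360 N.
Kinetic friction opposes the crate's motion up the incline: f = μN = 0.08 × 104.360 = 8.349 N acting down the slope.
Newton's second law for the crate (up-slope positive): T − 73.077 − 8.349 = 13 a. For the hanging load (downward positive): 13 × 9.8 − T = 13 a.
Adding the two equations eliminates T: 45.974 = 26 a, so a = 1.7682 m/s².
Then from the hanging load's equation, T = 13 × (9.8 − 1.7682) = 104.413 N.

104.41 N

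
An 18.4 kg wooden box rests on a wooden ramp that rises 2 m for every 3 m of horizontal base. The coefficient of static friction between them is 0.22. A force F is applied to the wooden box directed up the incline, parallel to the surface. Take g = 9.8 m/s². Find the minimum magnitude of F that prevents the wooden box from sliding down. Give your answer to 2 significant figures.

67 N

The normal force is N = mg cos 33.69° = 150.035 N. With F at its minimum the wooden box is on the verge of sliding down, so static friction is at its maximum μ_s N = 0.22 × 150.035 = 33.008 N and acts up the slope.
Equilibrium along the incline: F + μ_s N = mg sin 33.69°, so F = 100.024 − 33.008 = 67.016 N.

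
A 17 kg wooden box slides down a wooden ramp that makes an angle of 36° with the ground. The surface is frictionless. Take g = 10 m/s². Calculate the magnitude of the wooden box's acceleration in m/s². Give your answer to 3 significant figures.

Resolving the weight along the incline: the component pulling the wooden box down the slope is mg sin 36° = 17 × 10 × 0.5878 = 99.926 N, and the normal force is N = mg cos 36° = 17 × 10 × 0.8090 = 137.530 N.
With no friction the net force along the incline is 99.926 N, so a = g sin 36° = 99.926 / 17 = 5.8780 m/s².

5.88 m/s²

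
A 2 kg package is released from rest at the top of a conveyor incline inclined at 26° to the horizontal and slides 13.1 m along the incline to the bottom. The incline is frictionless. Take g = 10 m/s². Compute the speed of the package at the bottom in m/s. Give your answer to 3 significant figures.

The weight component along the incline is mg sin 26° = 8.767 N and the normal force is N = mg cos 26° = 17.976 N.
With no friction, a = g sin 26° = 4.3837 m/s².
Starting from rest over a distance of 13.1 m, v² = 2aL = 2 × 4.3837 × 13.1 = 114.8529, so v = 10.7169 m/s.

10.7 m/s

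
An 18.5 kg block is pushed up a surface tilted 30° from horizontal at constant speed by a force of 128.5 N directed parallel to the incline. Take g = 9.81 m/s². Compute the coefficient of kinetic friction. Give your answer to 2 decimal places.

At constant speed ΣF = 0 along the incline. The applied 128.5 N acts up the slope; the weight component mg sin 30° = 90.742 N and kinetic friction μN both act down the slope.
So 128.5 = 90.742 + μ × 157.171, giving μ = (128.5 − 90.742) / 157.171 = 0.2402.

0.24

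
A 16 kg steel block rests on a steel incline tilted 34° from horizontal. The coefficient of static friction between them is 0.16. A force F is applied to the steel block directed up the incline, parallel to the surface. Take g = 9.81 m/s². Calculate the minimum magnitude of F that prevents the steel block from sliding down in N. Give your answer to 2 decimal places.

The normal force is N = mg cos 34° = 130.126 N. With F at its minimum the steel block is on the verge of sliding down, so static friction is at its maximum μ_s N = 0.16 × 130.126 = 20.820 N and acts up the slope.
Equilibrium along the incline: F + μ_s N = mg sin 34°, so F = 87.771 − 20.820 = 66.951 N.

66.95 N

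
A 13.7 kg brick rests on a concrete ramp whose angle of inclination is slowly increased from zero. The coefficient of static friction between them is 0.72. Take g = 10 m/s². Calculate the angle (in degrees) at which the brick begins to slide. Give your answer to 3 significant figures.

At the threshold of sliding, static friction is at its maximum μ_s N and exactly balances the weight component along the incline: mg sin θ = μ_s mg cos θ.
Hence tan θ = μ_s = 0.72, so θ = arctan(0.72) = 35.7539°.

35.8°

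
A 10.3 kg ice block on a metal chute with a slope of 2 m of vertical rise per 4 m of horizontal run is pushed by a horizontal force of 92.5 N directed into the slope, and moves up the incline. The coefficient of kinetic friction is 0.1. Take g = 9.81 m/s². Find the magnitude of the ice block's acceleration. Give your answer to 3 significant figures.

2.37 m/s²

The horizontal push has components F cos 26.57° = 92.5 × 0.8944 = 82.732 N up the incline and F sin 26.57° = 92.5 × 0.4472 = 41.366 N pressing into the surface.
The normal force is therefore N = mg cos 26.57° + F sin 26.57° = 90.373 + 41.366 = 131.739 N, and kinetic friction down the slope is μN = 0.1 × 131.739 = 13.174 N.
Along the incline: F cos 26.57° − mg sin 26.57° − μN = ma, so 82.732 − 45.186 − 13.174 = 10.3 a, giving a = 2.3662 m/s².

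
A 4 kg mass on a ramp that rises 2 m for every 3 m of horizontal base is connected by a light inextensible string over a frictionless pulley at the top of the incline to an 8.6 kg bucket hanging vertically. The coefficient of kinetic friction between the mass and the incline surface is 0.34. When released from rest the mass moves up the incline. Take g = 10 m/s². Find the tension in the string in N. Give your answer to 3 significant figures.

For the mass on the incline: the weight component along the slope is m₁g sin 33.69° = 4 × 10 × 0.5547 = 22.188 N and the normal force is N = m₁g cos 33.69° = 33.282 N.
Kinetic friction opposes the mass's motion up the incline: f = μN = 0.34 × 33.282 = 11.316 N acting down the slope.
Newton's second law for the mass (up-slope positive): T − 22.188 − 11.316 = 4 a. For the hanging bucket (downward positive): 8.6 × 10 − T = 8.6 a.
Adding the two equations eliminates T: 52.496 = 12.6 a, so a = 4.1663 m/s².
Then from the hanging bucket's equation, T = 8.6 × (10 − 4.1663) = 50.170 N.

50.2 N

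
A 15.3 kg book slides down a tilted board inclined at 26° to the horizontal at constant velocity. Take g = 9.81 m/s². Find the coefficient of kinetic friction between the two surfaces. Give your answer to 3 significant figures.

0.488

At constant velocity the net force along the incline is zero: mg sin 26° = μ mg cos 26°.
So μ = tan 26° = 0.4384 / 0.8988 = 0.4878.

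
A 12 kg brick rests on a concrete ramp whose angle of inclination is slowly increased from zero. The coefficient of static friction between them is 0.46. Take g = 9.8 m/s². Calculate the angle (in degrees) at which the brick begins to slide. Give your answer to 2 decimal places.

24.70°

At the threshold of sliding, static friction is at its maximum μ_s N and exactly balances the weight component along the incline: mg sin θ = μ_s mg cos θ.
Hence tan θ = μ_s = 0.46, so θ = arctan(0.46) = 24.7024°.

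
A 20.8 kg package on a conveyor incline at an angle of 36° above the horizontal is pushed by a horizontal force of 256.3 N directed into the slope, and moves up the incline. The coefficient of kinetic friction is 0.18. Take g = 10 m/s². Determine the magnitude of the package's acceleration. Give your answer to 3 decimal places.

The horizontal push has components F cos 36° = 256.3 × 0.8090 = 207.347 N up the incline and F sin 36° = 256.3 × 0.5878 = 150.653 N pressing into the surface.
The normal force is therefore N = mg cos 36° + F sin 36° = 168.272 + 150.653 = 318.925 N, and kinetic friction down the slope is μN = 0.18 × 318.925 = 57.407 N.
Along the incline: F cos 36° − mg sin 36° − μN = ma, so 207.347 − 122.262 − 57.407 = 20.8 a, giving a = 1.3307 m/s².

1.331 m/s²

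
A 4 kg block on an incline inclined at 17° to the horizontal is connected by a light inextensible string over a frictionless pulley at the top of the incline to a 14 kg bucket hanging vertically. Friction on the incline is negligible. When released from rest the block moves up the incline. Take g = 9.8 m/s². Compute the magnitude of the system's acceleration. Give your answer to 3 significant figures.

6.99 m/s²

For the block on the incline: the weight component along the slope is m₁g sin 17° = 4 × 9.8 × 0.2924 = 11.462 N and the normal force is N = m₁g cos 17° = 37.487 N.
Newton's second law for the block (up-slope positive): T − 11.462 = 4 a. For the hanging bucket (downward positive): 14 × 9.8 − T = 14 a.
Adding the two equations eliminates T: 125.738 = 18 a, so a = 6.9854 m/s².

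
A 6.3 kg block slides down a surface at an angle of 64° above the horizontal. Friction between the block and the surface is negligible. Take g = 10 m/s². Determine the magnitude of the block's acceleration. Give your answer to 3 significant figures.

8.99 m/s²

Resolving the weight along the incline: the component pulling the block down the slope is mg sin 64° = 6.3 × 10 × 0.8988 = 56.624 N, and the normal force is N = mg cos 64° = 6.3 × 10 × 0.4384 = 27.619 N.
With no friction the net force along the incline is 56.624 N, so a = g sin 64° = 56.624 / 6.3 = 8.9879 m/s².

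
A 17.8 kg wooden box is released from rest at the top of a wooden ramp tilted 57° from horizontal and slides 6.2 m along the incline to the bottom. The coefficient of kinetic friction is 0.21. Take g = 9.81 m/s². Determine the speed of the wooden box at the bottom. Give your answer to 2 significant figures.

9.4 m/s

The weight component along the incline is mg sin 57° = 146.447 N and the normal force is N = mg cos 57° = 95.104 N.
Friction up the slope is f = μN = 0.21 × 95.104 = 19.972 N, so the net downslope force is 146.447 − 19.972 = 126.475 N and a = 126.475 / 17.8 = 7.1053 m/s².
Starting from rest over a distance of 6.2 m, v² = 2aL = 2 × 7.1053 × 6.2 = 88.1057, so v = 9.3865 m/s.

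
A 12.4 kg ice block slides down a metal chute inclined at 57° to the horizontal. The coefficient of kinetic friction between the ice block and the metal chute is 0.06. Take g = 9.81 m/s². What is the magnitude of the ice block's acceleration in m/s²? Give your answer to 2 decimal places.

7.91 m/s²

Resolving the weight along the incline: the component pulling the ice block down the slope is mg sin 57° = 12.4 × 9.81 × 0.8387 = 102.023 N, and the normal force is N = mg cos 57° = 12.4 × 9.81 × 0.5446 = 66.247 N.
Kinetic friction acts up the slope with magnitude f = μN = 0.06 × 66.247 = 3.975 N.
Net force along the incline is 102.023 − 3.975 = 98.048 N, so a = 98.048 / 12.4 = 7.9071 m/s².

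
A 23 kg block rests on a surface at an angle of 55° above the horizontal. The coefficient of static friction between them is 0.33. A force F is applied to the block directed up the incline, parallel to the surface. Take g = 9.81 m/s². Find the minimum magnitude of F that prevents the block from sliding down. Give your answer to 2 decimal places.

142.12 N

The normal force is N = mg cos 55° = 129.416 N. With F at its minimum the block is on the verge of sliding down, so static friction is at its maximum μ_s N = 0.33 × 129.416 = 42.707 N and acts up the slope.
Equilibrium along the incline: F + μ_s N = mg sin 55°, so F = 184.825 − 42.707 = 142.118 N.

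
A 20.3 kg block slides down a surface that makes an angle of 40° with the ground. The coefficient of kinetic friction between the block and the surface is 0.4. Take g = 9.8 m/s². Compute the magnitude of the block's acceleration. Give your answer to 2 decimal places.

Resolving the weight along the incline: the component pulling the block down the slope is mg sin 40° = 20.3 × 9.8 × 0.6428 = 127.879 N, and the normal force is N = mg cos 40° = 20.3 × 9.8 × 0.7660 = 152.388 N.
Kinetic friction acts up the slope with magnitude f = μN = 0.4 × 152.388 = 60.955 N.
Net force along the incline is 127.879 − 60.955 = 66.924 N, so a = 66.924 / 20.3 = 3.2967 m/s².

3.30 m/s²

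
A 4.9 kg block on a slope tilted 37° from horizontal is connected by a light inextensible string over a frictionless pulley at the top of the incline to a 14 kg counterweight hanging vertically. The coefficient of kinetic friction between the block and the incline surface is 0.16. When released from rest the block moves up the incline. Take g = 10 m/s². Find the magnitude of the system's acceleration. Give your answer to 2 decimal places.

5.52 m/s²

For the block on the incline: the weight component along the slope is m₁g sin 37° = 4.9 × 10 × 0.6018 = 29.488 N and the normal force is N = m₁g cos 37° = 39.133 N.
Kinetic friction opposes the block's motion up the incline: f = μN = 0.16 × 39.133 = 6.261 N acting down the slope.
Newton's second law for the block (up-slope positive): T − 29.488 − 6.261 = 4.9 a. For the hanging counterweight (downward positive): 14 × 10 − T = 14 a.
Adding the two equations eliminates T: 104.251 = 18.9 a, so a = 5.5159 m/s².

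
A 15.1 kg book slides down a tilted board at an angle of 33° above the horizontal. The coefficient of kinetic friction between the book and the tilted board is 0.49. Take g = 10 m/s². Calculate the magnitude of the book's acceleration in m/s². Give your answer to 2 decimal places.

1.34 m/s²

Resolving the weight along the incline: the component pulling the book down the slope is mg sin 33° = 15.1 × 10 × 0.5446 = 82.235 N, and the normal force is N = mg cos 33° = 15.1 × 10 × 0.8387 = 126.644 N.
Kinetic friction acts up the slope with magnitude f = μN = 0.49 × 126.644 = 62.056 N.
Net force along the incline is 82.235 − 62.056 = 20.179 N, so a = 20.179 / 15.1 = 1.3364 m/s².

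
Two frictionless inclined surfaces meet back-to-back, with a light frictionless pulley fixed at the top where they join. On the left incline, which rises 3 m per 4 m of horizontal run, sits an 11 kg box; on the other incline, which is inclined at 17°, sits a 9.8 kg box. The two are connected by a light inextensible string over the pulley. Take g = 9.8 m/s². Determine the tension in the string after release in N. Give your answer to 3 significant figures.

45.3 N

Resolve each weight along its own incline: the 11 kg mass has component 11 × 9.8 × sin 36.87° = 64.680 N down its slope, and the 9.8 kg mass has 9.8 × 9.8 × sin 17° = 28.079 N down its slope.
The 11 kg side's 64.680 N exceeds the other side's 28.079 N, so that mass slides down and the 9.8 kg mass slides up. Taking that direction as positive, Newton's second law for the whole system gives 64.680 − 28.079 = (11 + 9.8) a, so a = 36.601 / 20.8 = 1.7597 m/s².
For the 9.8 kg mass (up-slope positive): T − 28.079 = 9.8 × 1.7597, so T = 45.324 N.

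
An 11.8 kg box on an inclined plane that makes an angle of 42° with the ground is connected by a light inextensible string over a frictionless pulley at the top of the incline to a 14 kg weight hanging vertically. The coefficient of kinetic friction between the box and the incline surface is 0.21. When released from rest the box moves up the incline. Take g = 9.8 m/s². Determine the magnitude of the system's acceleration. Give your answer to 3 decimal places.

1.619 m/s²

For the box on the incline: the weight component along the slope is m₁g sin 42° = 11.8 × 9.8 × 0.6691 = 77.375 N and the normal force is N = m₁g cos 42° = 85.937 N.
Kinetic friction opposes the box's motion up the incline: f = μN = 0.21 × 85.937 = 18.047 N acting down the slope.
Newton's second law for the box (up-slope positive): T − 77.375 − 18.047 = 11.8 a. For the hanging weight (downward positive): 14 × 9.8 − T = 14 a.
Adding the two equations eliminates T: 41.778 = 25.8 a, so a = 1.6193 m/s².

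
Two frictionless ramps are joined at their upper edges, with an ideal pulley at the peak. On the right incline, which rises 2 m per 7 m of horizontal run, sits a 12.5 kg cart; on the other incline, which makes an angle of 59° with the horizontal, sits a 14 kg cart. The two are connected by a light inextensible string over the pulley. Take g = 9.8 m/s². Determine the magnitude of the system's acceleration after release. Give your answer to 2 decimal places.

3.17 m/s²

Resolve each weight along its own incline: the 12.5 kg mass has component 12.5 × 9.8 × sin 15.95° = 33.653 N down its slope, and the 14 kg mass has 14 × 9.8 × sin 59° = 117.603 N down its slope.
The 14 kg side's 117.603 N exceeds the other side's 33.653 N, so that mass slides down and the 12.5 kg mass slides up. Taking that direction as positive, Newton's second law for the whole system gives 117.603 − 33.653 = (12.5 + 14) a, so a = 83.950 / 26.5 = 3.1679 m/s².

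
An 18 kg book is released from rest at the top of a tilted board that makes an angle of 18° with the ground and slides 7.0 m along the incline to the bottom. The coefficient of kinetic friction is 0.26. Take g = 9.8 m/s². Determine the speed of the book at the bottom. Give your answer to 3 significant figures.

2.91 m/s

The weight component along the incline is mg sin 18° = 54.511 N and the normal force is N = mg cos 18° = 167.766 N.
Friction up the slope is f = μN = 0.26 × 167.766 = 43.619 N, so the net downslope force is 54.511 − 43.619 = 10.892 N and a = 10.892 / 18 = 0.6051 m/s².
Starting from rest over a distance of 7.0 m, v² = 2aL = 2 × 0.6051 × 7.0 = 8.4714, so v = 2.9106 m/s.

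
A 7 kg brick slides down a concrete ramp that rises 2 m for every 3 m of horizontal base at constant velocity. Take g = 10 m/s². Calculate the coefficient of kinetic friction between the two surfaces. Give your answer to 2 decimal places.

At constant velocity the net force along the incline is zero: mg sin 33.69° = μ mg cos 33.69°.
So μ = tan 33.69° = 0.5547 / 0.8321 = 0.6666.

0.67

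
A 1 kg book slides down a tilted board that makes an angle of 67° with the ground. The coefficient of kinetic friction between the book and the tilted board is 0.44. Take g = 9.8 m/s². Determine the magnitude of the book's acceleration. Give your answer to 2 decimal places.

Resolving the weight along the incline: the component pulling the book down the slope is mg sin 67° = 1 × 9.8 × 0.9205 = 9.021 N, and the normal force is N = mg cos 67° = 1 × 9.8 × 0.3907 = 3.829 N.
Kinetic friction acts up the slope with magnitude f = μN = 0.44 × 3.829 = 1.685 N.
Net force along the incline is 9.021 − 1.685 = 7.336 N, so a = 7.336 / 1 = 7.3360 m/s².

7.34 m/s²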